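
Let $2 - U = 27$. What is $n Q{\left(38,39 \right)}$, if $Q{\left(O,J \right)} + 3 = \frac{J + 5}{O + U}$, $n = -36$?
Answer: $- \frac{180}{13} \approx -13.846$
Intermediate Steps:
$U = -25$ ($U = 2 - 27 = -25$)
$Q{\left(O,J \right)} = -3 + \frac{5 + J}{-25 + O}$ ($Q{\left(O,J \right)} = -3 + \frac{J + 5}{O - 25} = -3 + \frac{5 + J}{-25 + O}$)
$n Q{\left(38,39 \right)} = - 36 \frac{80 + 39 - 114}{-25 + 38} = - 36 \frac{80 + 39 - 114}{13} = - 36 \cdot \frac{1}{13} \cdot 5 = \left(-36\right) \frac{5}{13} = - \frac{180}{13}$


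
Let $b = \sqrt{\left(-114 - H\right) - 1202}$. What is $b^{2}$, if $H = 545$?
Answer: $-1861$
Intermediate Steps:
$b = i \sqrt{1861}$ ($b = \sqrt{\left(-114 - 545\right) - 1202} = \sqrt{-659 - 1202} = \sqrt{-1861} = i \sqrt{1861} \approx 43.139 i$)
$b^{2} = \left(i \sqrt{1861}\right)^{2} = -1861$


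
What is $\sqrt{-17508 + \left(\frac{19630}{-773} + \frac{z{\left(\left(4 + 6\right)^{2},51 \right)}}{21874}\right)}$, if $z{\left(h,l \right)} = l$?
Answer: $\frac{i \sqrt{5012811245348713826}}{16908602} \approx 132.41 i$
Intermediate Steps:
$\sqrt{-17508 + \left(\frac{19630}{-773} + \frac{z{\left(\left(4 + 6\right)^{2},51 \right)}}{21874}\right)} = \sqrt{-17508 + \left(\frac{19630}{-773} + \frac{51}{21874}\right)} = \sqrt{-17508 + \left(19630 \left(- \frac{1}{773}\right) + 51 \cdot \frac{1}{21874}\right)} = \sqrt{-17508 + \left(- \frac{19630}{773} + \frac{51}{21874}\right)} = \sqrt{-17508 - \frac{429347197}{16908602}} = \sqrt{- \frac{296465151013}{16908602}} = \frac{i \sqrt{5012811245348713826}}{16908602}$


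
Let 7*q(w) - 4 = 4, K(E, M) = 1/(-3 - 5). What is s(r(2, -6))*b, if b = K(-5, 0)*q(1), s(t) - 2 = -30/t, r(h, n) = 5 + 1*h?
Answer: 16/49 ≈ 0.32653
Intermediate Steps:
r(h, n) = 5 + h
s(t) = 2 - 30/t
K(E, M) = -⅛ (K(E, M) = 1/(-8) = -⅛)
q(w) = 8/7 (q(w) = 4/7 + (⅐)*4 = 4/7 + 4/7 = 8/7)
b = -⅐ (b = -⅛*8/7 = -⅐ ≈ -0.14286)
s(r(2, -6))*b = (2 - 30/(5 + 2))*(-⅐) = (2 - 30/7)*(-⅐) = -16/7*(-⅐) = 16/49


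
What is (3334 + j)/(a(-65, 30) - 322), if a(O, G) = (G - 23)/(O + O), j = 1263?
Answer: -597610/41867 ≈ -14.274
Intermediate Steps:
a(O, G) = (-23 + G)/(2*O) (a(O, G) = (-23 + G)/((2*O)) = (-23 + G)*(1/(2*O)) = (-23 + G)/(2*O))
(3334 + j)/(a(-65, 30) - 322) = (3334 + 1263)/((½)*(-23 + 30)/(-65) - 322) = 4597/((½)*(-1/65)*7 - 322) = 4597/(-7/130 - 322) = 4597/(-41867/130) = 4597*(-130/41867) = -597610/41867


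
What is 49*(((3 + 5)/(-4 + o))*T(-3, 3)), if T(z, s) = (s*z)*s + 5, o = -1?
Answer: 8624/5 ≈ 1724.8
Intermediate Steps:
T(z, s) = 5 + z*s² (T(z, s) = z*s² + 5 = 5 + z*s²)
49*(((3 + 5)/(-4 + o))*T(-3, 3)) = 49*(((3 + 5)/(-4 - 1))*(5 - 3*3²)) = 49*((8/(-5))*(5 - 3*9)) = 49*((8*(-⅕))*(5 - 27)) = 49*(-8/5*(-22)) = 49*(176/5) = 8624/5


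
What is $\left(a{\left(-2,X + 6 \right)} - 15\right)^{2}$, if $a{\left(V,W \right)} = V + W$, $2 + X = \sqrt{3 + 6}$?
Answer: $100$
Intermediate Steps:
$X = 1$ ($X = -2 + \sqrt{3 + 6} = -2 + \sqrt{9} = -2 + 3 = 1$)
$\left(a{\left(-2,X + 6 \right)} - 15\right)^{2} = \left(\left(-2 + \left(1 + 6\right)\right) - 15\right)^{2} = \left(\left(-2 + 7\right) - 15\right)^{2} = \left(5 - 15\right)^{2} = \left(-10\right)^{2} = 100$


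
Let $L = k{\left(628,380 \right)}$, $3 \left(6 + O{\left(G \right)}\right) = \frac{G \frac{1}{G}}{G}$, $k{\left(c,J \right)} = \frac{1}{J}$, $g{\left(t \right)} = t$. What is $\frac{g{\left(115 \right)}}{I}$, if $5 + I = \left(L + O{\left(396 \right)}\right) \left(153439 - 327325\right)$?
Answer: $\frac{1081575}{9806659679} \approx 0.00011029$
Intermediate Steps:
$O{\left(G \right)} = -6 + \frac{1}{3 G}$ ($O{\left(G \right)} = -6 + \frac{\frac{G}{G} \frac{1}{G}}{3} = -6 + \frac{1 \frac{1}{G}}{3} = -6 + \frac{1}{3 G}$)
$L = \frac{1}{380} \approx 0.0026316$
$I = \frac{9806659679}{9405}$ ($I = -5 + \left(\frac{1}{380} - \left(6 - \frac{1}{3 \cdot 396}\right)\right) \left(153439 - 327325\right) = -5 + \left(\frac{1}{380} + \left(-6 + \frac{1}{3} \cdot \frac{1}{396}\right)\right) \left(-173886\right) = -5 + \left(\frac{1}{380} + \left(-6 + \frac{1}{1188}\right)\right) \left(-173886\right) = -5 + \left(\frac{1}{380} - \frac{7127}{1188}\right) \left(-173886\right) = -5 - - \frac{9806706704}{9405} = -5 + \frac{9806706704}{9405} = \frac{9806659679}{9405} \approx 1.0427 \cdot 10^{6}$)
$\frac{g{\left(115 \right)}}{I} = \frac{115}{\frac{9806659679}{9405}} = 115 \cdot \frac{9405}{9806659679} = \frac{1081575}{9806659679}$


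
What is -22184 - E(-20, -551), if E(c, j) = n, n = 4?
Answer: -22188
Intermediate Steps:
E(c, j) = 4
-22184 - E(-20, -551) = -22184 - 1*4 = -22184 - 4 = -22188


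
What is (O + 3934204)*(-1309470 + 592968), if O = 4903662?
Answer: -6332348664732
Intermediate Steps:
(O + 3934204)*(-1309470 + 592968) = (4903662 + 3934204)*(-1309470 + 592968) = 8837866*(-716502) = -6332348664732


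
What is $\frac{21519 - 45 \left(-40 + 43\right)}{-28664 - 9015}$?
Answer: $- \frac{21384}{37679} \approx -0.56753$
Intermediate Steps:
$\frac{21519 - 45 \left(-40 + 43\right)}{-28664 - 9015} = \frac{21519 - 135}{-37679} = \left(21519 - 135\right) \left(- \frac{1}{37679}\right) = 21384 \left(- \frac{1}{37679}\right) = - \frac{21384}{37679}$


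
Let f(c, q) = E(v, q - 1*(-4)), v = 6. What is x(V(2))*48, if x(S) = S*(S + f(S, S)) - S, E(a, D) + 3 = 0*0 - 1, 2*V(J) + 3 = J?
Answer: 132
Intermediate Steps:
V(J) = -3/2 + J/2
E(a, D) = -4 (E(a, D) = -3 + (0*0 - 1) = -3 + (0 - 1) = -3 - 1 = -4)
f(c, q) = -4
x(S) = -S + S*(-4 + S) (x(S) = S*(S - 4) - S = S*(-4 + S) - S = -S + S*(-4 + S))
x(V(2))*48 = ((-3/2 + (½)*2)*(-5 + (-3/2 + (½)*2)))*48 = ((-3/2 + 1)*(-5 + (-3/2 + 1)))*48 = -(-5 - ½)/2*48 = -½*(-11/2)*48 = (11/4)*48 = 132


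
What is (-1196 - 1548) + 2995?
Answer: 251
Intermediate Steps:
(-1196 - 1548) + 2995 = -2744 + 2995 = 251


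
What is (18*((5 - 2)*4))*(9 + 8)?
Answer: 3672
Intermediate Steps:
(18*((5 - 2)*4))*(9 + 8) = (18*(3*4))*17 = (18*12)*17 = 216*17 = 3672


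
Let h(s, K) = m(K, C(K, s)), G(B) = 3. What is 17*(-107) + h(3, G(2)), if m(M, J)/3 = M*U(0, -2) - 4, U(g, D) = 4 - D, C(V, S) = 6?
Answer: -1777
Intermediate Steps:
m(M, J) = -12 + 18*M (m(M, J) = 3*(M*(4 - 1*(-2)) - 4) = 3*(M*(4 + 2) - 4) = 3*(M*6 - 4) = 3*(6*M - 4) = 3*(-4 + 6*M) = -12 + 18*M)
h(s, K) = -12 + 18*K
17*(-107) + h(3, G(2)) = 17*(-107) + (-12 + 18*3) = -1819 + (-12 + 54) = -1819 + 42 = -1777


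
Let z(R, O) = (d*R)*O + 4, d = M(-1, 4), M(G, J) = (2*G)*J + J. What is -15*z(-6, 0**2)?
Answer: -60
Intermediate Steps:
M(G, J) = J + 2*G*J (M(G, J) = 2*G*J + J = J + 2*G*J)
d = -4 (d = 4*(1 + 2*(-1)) = 4*(1 - 2) = 4*(-1) = -4)
z(R, O) = 4 - 4*O*R (z(R, O) = (-4*R)*O + 4 = -4*O*R + 4 = 4 - 4*O*R)
-15*z(-6, 0**2) = -15*(4 - 4*0**2*(-6)) = -15*(4 - 4*0*(-6)) = -15*(4 + 0) = -15*4 = -60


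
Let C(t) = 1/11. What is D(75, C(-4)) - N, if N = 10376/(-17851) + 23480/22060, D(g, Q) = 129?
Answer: 2530452891/19689653 ≈ 128.52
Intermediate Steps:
C(t) = 1/11
N = 9512346/19689653 (N = 10376*(-1/17851) + 23480*(1/22060) = -10376/17851 + 1174/1103 = 9512346/19689653 ≈ 0.48311)
D(75, C(-4)) - N = 129 - 1*9512346/19689653 = 129 - 9512346/19689653 = 2530452891/19689653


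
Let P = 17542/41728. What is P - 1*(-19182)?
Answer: 400222019/20864 ≈ 19182.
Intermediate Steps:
P = 8771/20864 (P = 17542*(1/41728) = 8771/20864 ≈ 0.42039)
P - 1*(-19182) = 8771/20864 - 1*(-19182) = 8771/20864 + 19182 = 400222019/20864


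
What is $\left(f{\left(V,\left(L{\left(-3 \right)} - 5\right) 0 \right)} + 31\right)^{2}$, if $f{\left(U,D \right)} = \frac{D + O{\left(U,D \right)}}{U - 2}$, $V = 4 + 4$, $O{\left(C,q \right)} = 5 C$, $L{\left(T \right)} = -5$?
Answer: $\frac{12769}{9} \approx 1418.8$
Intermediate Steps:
$V = 8$
$f{\left(U,D \right)} = \frac{D + 5 U}{-2 + U}$ ($f{\left(U,D \right)} = \frac{D + 5 U}{U - 2} = \frac{D + 5 U}{-2 + U}$)
$\left(f{\left(V,\left(L{\left(-3 \right)} - 5\right) 0 \right)} + 31\right)^{2} = \left(\frac{\left(-5 - 5\right) 0 + 5 \cdot 8}{-2 + 8} + 31\right)^{2} = \left(\frac{\left(-10\right) 0 + 40}{6} + 31\right)^{2} = \left(\frac{0 + 40}{6} + 31\right)^{2} = \left(\frac{1}{6} \cdot 40 + 31\right)^{2} = \left(\frac{20}{3} + 31\right)^{2} = \left(\frac{113}{3}\right)^{2} = \frac{12769}{9}$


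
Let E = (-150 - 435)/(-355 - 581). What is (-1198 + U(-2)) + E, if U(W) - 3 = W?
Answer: -9571/8 ≈ -1196.4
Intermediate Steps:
U(W) = 3 + W
E = 5/8 (E = -585/(-936) = -585*(-1/936) = 5/8 ≈ 0.62500)
(-1198 + U(-2)) + E = (-1198 + (3 - 2)) + 5/8 = (-1198 + 1) + 5/8 = -1197 + 5/8 = -9571/8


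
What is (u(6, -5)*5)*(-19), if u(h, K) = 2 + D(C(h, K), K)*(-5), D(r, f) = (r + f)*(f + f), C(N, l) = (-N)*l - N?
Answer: -90440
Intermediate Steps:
C(N, l) = -N - N*l (C(N, l) = -N*l - N = -N - N*l)
D(r, f) = 2*f*(f + r) (D(r, f) = (f + r)*(2*f) = 2*f*(f + r))
u(h, K) = 2 - 10*K*(K - h*(1 + K)) (u(h, K) = 2 + (2*K*(K - h*(1 + K)))*(-5) = 2 - 10*K*(K - h*(1 + K)))
(u(6, -5)*5)*(-19) = ((2 - 10*(-5)*(-5 - 1*6*(1 - 5)))*5)*(-19) = ((2 - 10*(-5)*(-5 - 1*6*(-4)))*5)*(-19) = ((2 - 10*(-5)*(-5 + 24))*5)*(-19) = ((2 - 10*(-5)*19)*5)*(-19) = ((2 + 950)*5)*(-19) = (952*5)*(-19) = 4760*(-19) = -90440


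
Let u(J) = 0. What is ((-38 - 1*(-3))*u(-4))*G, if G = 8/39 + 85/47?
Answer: 0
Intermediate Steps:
G = 3691/1833 (G = 8*(1/39) + 85*(1/47) = 8/39 + 85/47 = 3691/1833 ≈ 2.0136)
((-38 - 1*(-3))*u(-4))*G = ((-38 - 1*(-3))*0)*(3691/1833) = ((-38 + 3)*0)*(3691/1833) = -35*0*(3691/1833) = 0*(3691/1833) = 0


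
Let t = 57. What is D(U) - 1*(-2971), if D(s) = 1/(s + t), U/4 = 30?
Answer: 525868/177 ≈ 2971.0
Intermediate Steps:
U = 120 (U = 4*30 = 120)
D(s) = 1/(57 + s) (D(s) = 1/(s + 57) = 1/(57 + s))
D(U) - 1*(-2971) = 1/(57 + 120) - 1*(-2971) = 1/177 + 2971 = 525868/177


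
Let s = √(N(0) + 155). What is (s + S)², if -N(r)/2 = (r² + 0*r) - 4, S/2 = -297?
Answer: (594 - √163)² ≈ 3.3783e+5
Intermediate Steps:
S = -594 (S = 2*(-297) = -594)
N(r) = 8 - 2*r² (N(r) = -2*((r² + 0*r) - 4) = -2*((r² + 0) - 4) = -2*(r² - 4) = -2*(-4 + r²) = 8 - 2*r²)
s = √163 (s = √((8 - 2*0²) + 155) = √((8 - 2*0) + 155) = √((8 + 0) + 155) = √(8 + 155) = √163 ≈ 12.767)
(s + S)² = (√163 - 594)² = (-594 + √163)²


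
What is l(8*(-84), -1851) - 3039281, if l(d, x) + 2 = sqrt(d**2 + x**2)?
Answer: -3039283 + 3*sqrt(430865) ≈ -3.0373e+6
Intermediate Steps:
l(d, x) = -2 + sqrt(d**2 + x**2)
l(8*(-84), -1851) - 3039281 = (-2 + sqrt((8*(-84))**2 + (-1851)**2)) - 3039281 = (-2 + sqrt((-672)**2 + 3426201)) - 3039281 = (-2 + sqrt(451584 + 3426201)) - 3039281 = (-2 + sqrt(3877785)) - 3039281 = (-2 + 3*sqrt(430865)) - 3039281 = -3039283 + 3*sqrt(430865)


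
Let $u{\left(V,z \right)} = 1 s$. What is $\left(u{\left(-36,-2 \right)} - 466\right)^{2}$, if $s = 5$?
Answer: $212521$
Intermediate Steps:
$u{\left(V,z \right)} = 5$ ($u{\left(V,z \right)} = 1 \cdot 5 = 5$)
$\left(u{\left(-36,-2 \right)} - 466\right)^{2} = \left(5 - 466\right)^{2} = \left(-461\right)^{2} = 212521$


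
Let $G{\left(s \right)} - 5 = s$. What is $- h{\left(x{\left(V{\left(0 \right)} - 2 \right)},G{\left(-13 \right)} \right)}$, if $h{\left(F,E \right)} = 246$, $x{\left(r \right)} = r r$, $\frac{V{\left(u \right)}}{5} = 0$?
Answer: $-246$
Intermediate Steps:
$G{\left(s \right)} = 5 + s$
$V{\left(u \right)} = 0$ ($V{\left(u \right)} = 5 \cdot 0 = 0$)
$x{\left(r \right)} = r^{2}$
$- h{\left(x{\left(V{\left(0 \right)} - 2 \right)},G{\left(-13 \right)} \right)} = \left(-1\right) 246 = -246$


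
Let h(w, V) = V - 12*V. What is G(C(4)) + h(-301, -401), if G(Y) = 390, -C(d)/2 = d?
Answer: 4801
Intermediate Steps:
h(w, V) = -11*V
C(d) = -2*d
G(C(4)) + h(-301, -401) = 390 - 11*(-401) = 390 + 4411 = 4801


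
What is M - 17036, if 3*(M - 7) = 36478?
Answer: -14609/3 ≈ -4869.7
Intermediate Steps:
M = 36499/3 (M = 7 + (⅓)*36478 = 7 + 36478/3 = 36499/3 ≈ 12166.)
M - 17036 = 36499/3 - 17036 = -14609/3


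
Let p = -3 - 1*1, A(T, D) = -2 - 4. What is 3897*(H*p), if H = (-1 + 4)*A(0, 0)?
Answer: 280584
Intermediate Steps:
A(T, D) = -6
H = -18 (H = (-1 + 4)*(-6) = 3*(-6) = -18)
p = -4 (p = -3 - 1 = -4)
3897*(H*p) = 3897*(-18*(-4)) = 3897*72 = 280584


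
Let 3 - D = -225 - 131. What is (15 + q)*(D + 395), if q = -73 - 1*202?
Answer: -196040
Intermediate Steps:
q = -275 (q = -73 - 202 = -275)
D = 359 (D = 3 - (-225 - 131) = 3 - 1*(-356) = 3 + 356 = 359)
(15 + q)*(D + 395) = (15 - 275)*(359 + 395) = -260*754 = -196040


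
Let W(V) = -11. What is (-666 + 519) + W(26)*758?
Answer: -8485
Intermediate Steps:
(-666 + 519) + W(26)*758 = (-666 + 519) - 11*758 = -147 - 8338 = -8485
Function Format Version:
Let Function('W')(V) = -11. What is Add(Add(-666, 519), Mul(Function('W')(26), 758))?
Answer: -8485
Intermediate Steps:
Add(Add(-666, 519), Mul(Function('W')(26), 758)) = Add(Add(-666, 519), Mul(-11, 758)) = Add(-147, -8338) = -8485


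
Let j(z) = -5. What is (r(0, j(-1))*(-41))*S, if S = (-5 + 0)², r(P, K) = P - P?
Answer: 0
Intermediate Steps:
r(P, K) = 0
S = 25 (S = (-5)² = 25)
(r(0, j(-1))*(-41))*S = (0*(-41))*25 = 0*25 = 0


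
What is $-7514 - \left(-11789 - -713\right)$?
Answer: $3562$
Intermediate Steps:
$-7514 - \left(-11789 - -713\right) = -7514 - \left(-11789 + 713\right) = -7514 - -11076 = -7514 + 11076 = 3562$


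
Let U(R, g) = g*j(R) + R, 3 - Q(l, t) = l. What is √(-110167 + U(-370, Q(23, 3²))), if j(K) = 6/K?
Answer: I*√151324709/37 ≈ 332.47*I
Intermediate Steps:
Q(l, t) = 3 - l
U(R, g) = R + 6*g/R (U(R, g) = g*(6/R) + R = 6*g/R + R = R + 6*g/R)
√(-110167 + U(-370, Q(23, 3²))) = √(-110167 + (-370 + 6*(3 - 1*23)/(-370))) = √(-110167 + (-370 + 6*(3 - 23)*(-1/370))) = √(-110167 + (-370 + 6*(-20)*(-1/370))) = √(-110167 + (-370 + 12/37)) = √(-110167 - 13678/37) = √(-4089857/37) = I*√151324709/37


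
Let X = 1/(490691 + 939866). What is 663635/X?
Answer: 949367694695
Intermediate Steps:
X = 1/1430557 ≈ 6.9903e-7
663635/X = 663635/(1/1430557) = 663635*1430557 = 949367694695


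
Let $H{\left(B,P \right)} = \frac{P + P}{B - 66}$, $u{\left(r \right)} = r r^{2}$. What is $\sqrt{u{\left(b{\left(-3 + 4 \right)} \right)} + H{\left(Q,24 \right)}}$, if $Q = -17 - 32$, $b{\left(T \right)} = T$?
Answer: $\frac{\sqrt{7705}}{115} \approx 0.76329$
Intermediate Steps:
$u{\left(r \right)} = r^{3}$
$Q = -49$
$H{\left(B,P \right)} = \frac{2 P}{-66 + B}$
$\sqrt{u{\left(b{\left(-3 + 4 \right)} \right)} + H{\left(Q,24 \right)}} = \sqrt{\left(-3 + 4\right)^{3} + 2 \cdot 24 \frac{1}{-66 - 49}} = \sqrt{1^{3} + 2 \cdot 24 \frac{1}{-115}} = \sqrt{1 + 2 \cdot 24 \left(- \frac{1}{115}\right)} = \sqrt{1 - \frac{48}{115}} = \sqrt{\frac{67}{115}} = \frac{\sqrt{7705}}{115}$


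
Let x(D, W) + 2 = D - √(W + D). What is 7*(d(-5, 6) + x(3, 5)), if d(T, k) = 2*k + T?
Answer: 56 - 14*√2 ≈ 36.201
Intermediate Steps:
x(D, W) = -2 + D - √(D + W) (x(D, W) = -2 + (D - √(W + D)) = -2 + (D - √(D + W)) = -2 + D - √(D + W))
d(T, k) = T + 2*k
7*(d(-5, 6) + x(3, 5)) = 7*((-5 + 2*6) + (-2 + 3 - √(3 + 5))) = 7*((-5 + 12) + (-2 + 3 - √8)) = 7*(7 + (-2 + 3 - 2*√2)) = 7*(7 + (1 - 2*√2)) = 7*(8 - 2*√2) = 56 - 14*√2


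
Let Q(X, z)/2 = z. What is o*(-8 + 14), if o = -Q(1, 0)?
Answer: 0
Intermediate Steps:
Q(X, z) = 2*z
o = 0 (o = -2*0 = -1*0 = 0)
o*(-8 + 14) = 0*(-8 + 14) = 0*6 = 0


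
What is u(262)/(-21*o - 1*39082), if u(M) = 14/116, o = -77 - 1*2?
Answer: -7/2170534 ≈ -3.2250e-6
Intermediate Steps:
o = -79 (o = -77 - 2 = -79)
u(M) = 7/58 (u(M) = 14*(1/116) = 7/58)
u(262)/(-21*o - 1*39082) = 7/(58*(-21*(-79) - 1*39082)) = 7/(58*(1659 - 39082)) = (7/58)/(-37423) = (7/58)*(-1/37423) = -7/2170534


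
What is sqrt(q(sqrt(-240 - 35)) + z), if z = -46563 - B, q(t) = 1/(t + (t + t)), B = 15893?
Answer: sqrt(-1700364600 - 165*I*sqrt(11))/165 ≈ 4.0216e-5 - 249.91*I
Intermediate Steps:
q(t) = 1/(3*t) (q(t) = 1/(t + 2*t) = 1/(3*t))
z = -62456 (z = -46563 - 1*15893 = -46563 - 15893 = -62456)
sqrt(q(sqrt(-240 - 35)) + z) = sqrt(1/(3*(sqrt(-240 - 35))) - 62456) = sqrt(1/(3*(sqrt(-275))) - 62456) = sqrt(1/(3*((5*I*sqrt(11)))) - 62456) = sqrt((-I*sqrt(11)/55)/3 - 62456) = sqrt(-I*sqrt(11)/165 - 62456) = sqrt(-62456 - I*sqrt(11)/165)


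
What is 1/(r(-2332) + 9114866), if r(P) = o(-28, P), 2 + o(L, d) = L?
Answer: 1/9114836 ≈ 1.0971e-7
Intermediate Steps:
o(L, d) = -2 + L
r(P) = -30 (r(P) = -2 - 28 = -30)
1/(r(-2332) + 9114866) = 1/(-30 + 9114866) = 1/9114836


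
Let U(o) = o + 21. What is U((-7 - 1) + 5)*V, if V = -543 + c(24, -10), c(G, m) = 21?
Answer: -9396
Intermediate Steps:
U(o) = 21 + o
V = -522 (V = -543 + 21 = -522)
U((-7 - 1) + 5)*V = (21 + ((-7 - 1) + 5))*(-522) = (21 + (-8 + 5))*(-522) = (21 - 3)*(-522) = 18*(-522) = -9396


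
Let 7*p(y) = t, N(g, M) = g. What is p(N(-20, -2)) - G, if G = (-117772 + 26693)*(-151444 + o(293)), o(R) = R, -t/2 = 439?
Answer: -96366774381/7 ≈ -1.3767e+10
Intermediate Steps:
t = -878 (t = -2*439 = -878)
p(y) = -878/7 (p(y) = (1/7)*(-878) = -878/7)
G = 13766681929 (G = (-117772 + 26693)*(-151444 + 293) = -91079*(-151151) = 13766681929)
p(N(-20, -2)) - G = -878/7 - 1*13766681929 = -878/7 - 13766681929 = -96366774381/7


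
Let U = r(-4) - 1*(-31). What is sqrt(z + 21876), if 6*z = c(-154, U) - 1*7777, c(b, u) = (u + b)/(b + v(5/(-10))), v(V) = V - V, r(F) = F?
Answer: sqrt(488074587)/154 ≈ 143.46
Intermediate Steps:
U = 27 (U = -4 - 1*(-31) = -4 + 31 = 27)
v(V) = 0
c(b, u) = (b + u)/b (c(b, u) = (u + b)/(b + 0) = (b + u)/b)
z = -399177/308 (z = ((-154 + 27)/(-154) - 1*7777)/6 = (-1/154*(-127) - 7777)/6 = (127/154 - 7777)/6 = (1/6)*(-1197531/154) = -399177/308 ≈ -1296.0)
sqrt(z + 21876) = sqrt(-399177/308 + 21876) = sqrt(6338631/308) = sqrt(488074587)/154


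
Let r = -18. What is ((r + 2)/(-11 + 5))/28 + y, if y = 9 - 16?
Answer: -145/21 ≈ -6.9048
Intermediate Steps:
y = -7
((r + 2)/(-11 + 5))/28 + y = ((-18 + 2)/(-11 + 5))/28 - 7 = -16/(-6)*(1/28) - 7 = -16*(-1/6)*(1/28) - 7 = (8/3)*(1/28) - 7 = 2/21 - 7 = -145/21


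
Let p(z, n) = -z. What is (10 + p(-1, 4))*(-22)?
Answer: -242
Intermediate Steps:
(10 + p(-1, 4))*(-22) = (10 - 1*(-1))*(-22) = (10 + 1)*(-22) = 11*(-22) = -242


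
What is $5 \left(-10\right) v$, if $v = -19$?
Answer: $950$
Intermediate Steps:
$5 \left(-10\right) v = 5 \left(-10\right) \left(-19\right) = \left(-50\right) \left(-19\right) = 950$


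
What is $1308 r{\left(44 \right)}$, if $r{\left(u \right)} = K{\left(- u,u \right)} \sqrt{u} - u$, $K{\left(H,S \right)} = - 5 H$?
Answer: $-57552 + 575520 \sqrt{11} \approx 1.8512 \cdot 10^{6}$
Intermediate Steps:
$r{\left(u \right)} = - u + 5 u^{\frac{3}{2}}$ ($r{\left(u \right)} = - 5 \left(- u\right) \sqrt{u} - u = 5 u \sqrt{u} - u = 5 u^{\frac{3}{2}} - u = - u + 5 u^{\frac{3}{2}}$)
$1308 r{\left(44 \right)} = 1308 \left(\left(-1\right) 44 + 5 \cdot 44^{\frac{3}{2}}\right) = 1308 \left(-44 + 5 \cdot 88 \sqrt{11}\right) = 1308 \left(-44 + 440 \sqrt{11}\right) = -57552 + 575520 \sqrt{11}$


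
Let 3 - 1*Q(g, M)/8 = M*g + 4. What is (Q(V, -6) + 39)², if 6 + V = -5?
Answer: 247009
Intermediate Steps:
V = -11 (V = -6 - 5 = -11)
Q(g, M) = -8 - 8*M*g (Q(g, M) = 24 - 8*(M*g + 4) = 24 - 8*(4 + M*g) = 24 + (-32 - 8*M*g) = -8 - 8*M*g)
(Q(V, -6) + 39)² = ((-8 - 8*(-6)*(-11)) + 39)² = ((-8 - 528) + 39)² = (-536 + 39)² = (-497)² = 247009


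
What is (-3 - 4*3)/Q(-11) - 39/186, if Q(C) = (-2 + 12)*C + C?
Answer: -643/7502 ≈ -0.085711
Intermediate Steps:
Q(C) = 11*C (Q(C) = 10*C + C = 11*C)
(-3 - 4*3)/Q(-11) - 39/186 = (-3 - 4*3)/((11*(-11))) - 39/186 = (-3 - 12)/(-121) - 39*1/186 = -15*(-1/121) - 13/62 = 15/121 - 13/62 = -643/7502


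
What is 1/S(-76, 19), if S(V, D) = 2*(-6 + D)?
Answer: 1/26 ≈ 0.038462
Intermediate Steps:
S(V, D) = -12 + 2*D
1/S(-76, 19) = 1/(-12 + 2*19) = 1/(-12 + 38) = 1/26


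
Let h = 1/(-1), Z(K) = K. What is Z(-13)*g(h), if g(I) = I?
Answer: 13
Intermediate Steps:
h = -1
Z(-13)*g(h) = -13*(-1) = 13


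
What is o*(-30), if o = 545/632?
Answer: -8175/316 ≈ -25.870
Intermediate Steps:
o = 545/632 (o = 545*(1/632) = 545/632 ≈ 0.86234)
o*(-30) = (545/632)*(-30) = -8175/316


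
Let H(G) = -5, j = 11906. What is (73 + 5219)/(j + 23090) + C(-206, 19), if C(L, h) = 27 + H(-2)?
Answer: 193801/8749 ≈ 22.151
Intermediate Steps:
C(L, h) = 22 (C(L, h) = 27 - 5 = 22)
(73 + 5219)/(j + 23090) + C(-206, 19) = (73 + 5219)/(11906 + 23090) + 22 = 5292/34996 + 22 = 5292*(1/34996) + 22 = 1323/8749 + 22 = 193801/8749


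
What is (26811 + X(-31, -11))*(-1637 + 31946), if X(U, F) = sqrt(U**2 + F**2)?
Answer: 812614599 + 30309*sqrt(1082) ≈ 8.1361e+8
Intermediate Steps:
X(U, F) = sqrt(F**2 + U**2)
(26811 + X(-31, -11))*(-1637 + 31946) = (26811 + sqrt((-11)**2 + (-31)**2))*(-1637 + 31946) = (26811 + sqrt(121 + 961))*30309 = (26811 + sqrt(1082))*30309 = 812614599 + 30309*sqrt(1082)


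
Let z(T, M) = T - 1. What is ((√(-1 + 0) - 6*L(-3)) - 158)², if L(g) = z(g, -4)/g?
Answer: (166 - I)² ≈ 27555.0 - 332.0*I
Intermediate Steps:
z(T, M) = -1 + T
L(g) = (-1 + g)/g
((√(-1 + 0) - 6*L(-3)) - 158)² = ((√(-1 + 0) - 6*(-1 - 3)/(-3)) - 158)² = ((√(-1) - (-2)*(-4)) - 158)² = ((I - 6*4/3) - 158)² = ((I - 8) - 158)² = ((-8 + I) - 158)² = (-166 + I)²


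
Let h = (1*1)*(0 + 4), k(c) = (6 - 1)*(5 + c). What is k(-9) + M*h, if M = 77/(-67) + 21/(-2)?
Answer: -4462/67 ≈ -66.597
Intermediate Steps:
k(c) = 25 + 5*c (k(c) = 5*(5 + c) = 25 + 5*c)
h = 4 (h = 1*4 = 4)
M = -1561/134 (M = 77*(-1/67) + 21*(-½) = -77/67 - 21/2 = -1561/134 ≈ -11.649)
k(-9) + M*h = (25 + 5*(-9)) - 1561/134*4 = (25 - 45) - 3122/67 = -20 - 3122/67 = -4462/67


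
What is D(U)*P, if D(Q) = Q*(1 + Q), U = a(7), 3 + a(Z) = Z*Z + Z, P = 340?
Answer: 973080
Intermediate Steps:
a(Z) = -3 + Z + Z**2 (a(Z) = -3 + (Z*Z + Z) = -3 + (Z**2 + Z) = -3 + (Z + Z**2) = -3 + Z + Z**2)
U = 53 (U = -3 + 7 + 7**2 = -3 + 7 + 49 = 53)
D(U)*P = (53*(1 + 53))*340 = (53*54)*340 = 2862*340 = 973080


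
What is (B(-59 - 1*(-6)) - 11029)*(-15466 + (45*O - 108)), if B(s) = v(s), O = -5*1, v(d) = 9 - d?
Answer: 173267633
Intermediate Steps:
O = -5
B(s) = 9 - s
(B(-59 - 1*(-6)) - 11029)*(-15466 + (45*O - 108)) = ((9 - (-59 - 1*(-6))) - 11029)*(-15466 + (45*(-5) - 108)) = ((9 - (-59 + 6)) - 11029)*(-15466 + (-225 - 108)) = ((9 - 1*(-53)) - 11029)*(-15466 - 333) = ((9 + 53) - 11029)*(-15799) = (62 - 11029)*(-15799) = -10967*(-15799) = 173267633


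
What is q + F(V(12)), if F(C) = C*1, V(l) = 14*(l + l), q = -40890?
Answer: -40554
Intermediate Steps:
V(l) = 28*l (V(l) = 14*(2*l) = 28*l)
F(C) = C
q + F(V(12)) = -40890 + 28*12 = -40890 + 336 = -40554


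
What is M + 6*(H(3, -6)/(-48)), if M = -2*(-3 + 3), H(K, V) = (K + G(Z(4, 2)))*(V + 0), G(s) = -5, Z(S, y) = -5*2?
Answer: -3/2 ≈ -1.5000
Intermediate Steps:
Z(S, y) = -10
H(K, V) = V*(-5 + K) (H(K, V) = (K - 5)*(V + 0) = (-5 + K)*V = V*(-5 + K))
M = 0 (M = -2*0 = 0)
M + 6*(H(3, -6)/(-48)) = 0 + 6*(-6*(-5 + 3)/(-48)) = 0 + 6*(-6*(-2)*(-1/48)) = 0 + 6*(12*(-1/48)) = 0 + 6*(-¼) = 0 - 3/2 = -3/2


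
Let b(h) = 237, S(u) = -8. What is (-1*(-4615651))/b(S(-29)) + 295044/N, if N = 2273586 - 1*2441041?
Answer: 772843912777/39686835 ≈ 19474.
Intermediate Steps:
N = -167455 (N = 2273586 - 2441041 = -167455)
(-1*(-4615651))/b(S(-29)) + 295044/N = -1*(-4615651)/237 + 295044/(-167455) = 4615651*(1/237) + 295044*(-1/167455) = 4615651/237 - 295044/167455 = 772843912777/39686835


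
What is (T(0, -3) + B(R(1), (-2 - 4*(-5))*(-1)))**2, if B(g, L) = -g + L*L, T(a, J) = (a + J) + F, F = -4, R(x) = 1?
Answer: 99856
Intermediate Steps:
T(a, J) = -4 + J + a (T(a, J) = (a + J) - 4 = (J + a) - 4 = -4 + J + a)
B(g, L) = L**2 - g (B(g, L) = -g + L**2 = L**2 - g)
(T(0, -3) + B(R(1), (-2 - 4*(-5))*(-1)))**2 = ((-4 - 3 + 0) + (((-2 - 4*(-5))*(-1))**2 - 1*1))**2 = (-7 + (((-2 + 20)*(-1))**2 - 1))**2 = (-7 + ((18*(-1))**2 - 1))**2 = (-7 + ((-18)**2 - 1))**2 = (-7 + (324 - 1))**2 = (-7 + 323)**2 = 316**2 = 99856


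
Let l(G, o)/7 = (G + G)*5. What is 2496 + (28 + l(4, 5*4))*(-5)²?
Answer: 10196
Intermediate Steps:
l(G, o) = 70*G (l(G, o) = 7*((G + G)*5) = 7*((2*G)*5) = 7*(10*G) = 70*G)
2496 + (28 + l(4, 5*4))*(-5)² = 2496 + (28 + 70*4)*(-5)² = 2496 + (28 + 280)*25 = 2496 + 308*25 = 2496 + 7700 = 10196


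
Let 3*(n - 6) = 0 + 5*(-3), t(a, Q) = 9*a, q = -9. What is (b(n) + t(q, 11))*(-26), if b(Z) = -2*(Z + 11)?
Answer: 2730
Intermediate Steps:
n = 1 (n = 6 + (0 + 5*(-3))/3 = 6 + (0 - 15)/3 = 6 + (⅓)*(-15) = 6 - 5 = 1)
b(Z) = -22 - 2*Z (b(Z) = -2*(11 + Z) = -22 - 2*Z)
(b(n) + t(q, 11))*(-26) = ((-22 - 2*1) + 9*(-9))*(-26) = ((-22 - 2) - 81)*(-26) = (-24 - 81)*(-26) = -105*(-26) = 2730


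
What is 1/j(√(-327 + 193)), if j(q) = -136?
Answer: -1/136 ≈ -0.0073529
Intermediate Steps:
1/j(√(-327 + 193)) = 1/(-136) = -1/136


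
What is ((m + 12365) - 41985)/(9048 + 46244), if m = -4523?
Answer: -34143/55292 ≈ -0.61750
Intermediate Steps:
((m + 12365) - 41985)/(9048 + 46244) = ((-4523 + 12365) - 41985)/(9048 + 46244) = (7842 - 41985)/55292 = -34143*1/55292 = -34143/55292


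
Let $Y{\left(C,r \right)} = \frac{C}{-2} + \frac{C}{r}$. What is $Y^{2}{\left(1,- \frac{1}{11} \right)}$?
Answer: $\frac{529}{4} \approx 132.25$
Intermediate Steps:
$Y{\left(C,r \right)} = - \frac{C}{2} + \frac{C}{r}$ ($Y{\left(C,r \right)} = C \left(- \frac{1}{2}\right) + \frac{C}{r} = - \frac{C}{2} + \frac{C}{r}$)
$Y^{2}{\left(1,- \frac{1}{11} \right)} = \left(\left(- \frac{1}{2}\right) 1 + 1 \frac{1}{\left(-1\right) \frac{1}{11}}\right)^{2} = \left(- \frac{1}{2} + 1 \frac{1}{\left(-1\right) \frac{1}{11}}\right)^{2} = \left(- \frac{1}{2} + 1 \frac{1}{- \frac{1}{11}}\right)^{2} = \left(- \frac{1}{2} + 1 \left(-11\right)\right)^{2} = \left(- \frac{1}{2} - 11\right)^{2} = \left(- \frac{23}{2}\right)^{2} = \frac{529}{4}$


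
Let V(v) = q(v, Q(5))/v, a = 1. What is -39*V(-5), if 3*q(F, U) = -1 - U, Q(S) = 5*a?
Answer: -78/5 ≈ -15.600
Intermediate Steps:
Q(S) = 5 (Q(S) = 5*1 = 5)
q(F, U) = -⅓ - U/3 (q(F, U) = (-1 - U)/3 = -⅓ - U/3)
V(v) = -2/v (V(v) = (-⅓ - ⅓*5)/v = (-⅓ - 5/3)/v = -2/v)
-39*V(-5) = -(-78)/(-5) = -(-78)*(-1)/5 = -39*⅖ = -78/5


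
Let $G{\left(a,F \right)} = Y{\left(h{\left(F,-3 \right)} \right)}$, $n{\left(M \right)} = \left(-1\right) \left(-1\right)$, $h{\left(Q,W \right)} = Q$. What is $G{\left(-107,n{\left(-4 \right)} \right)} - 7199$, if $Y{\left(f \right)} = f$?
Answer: $-7198$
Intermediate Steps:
$n{\left(M \right)} = 1$
$G{\left(a,F \right)} = F$
$G{\left(-107,n{\left(-4 \right)} \right)} - 7199 = 1 - 7199 = -7198$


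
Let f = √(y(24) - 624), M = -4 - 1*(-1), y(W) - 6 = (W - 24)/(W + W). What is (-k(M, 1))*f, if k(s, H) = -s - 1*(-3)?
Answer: -6*I*√618 ≈ -149.16*I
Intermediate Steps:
y(W) = 6 + (-24 + W)/(2*W) (y(W) = 6 + (W - 24)/(W + W) = 6 + (-24 + W)/((2*W)) = 6 + (-24 + W)*(1/(2*W)) = 6 + (-24 + W)/(2*W))
M = -3 (M = -4 + 1 = -3)
k(s, H) = 3 - s (k(s, H) = -s + 3 = 3 - s)
f = I*√618 (f = √((13/2 - 12/24) - 624) = √((13/2 - 12*1/24) - 624) = √((13/2 - ½) - 624) = √(6 - 624) = √(-618) = I*√618 ≈ 24.86*I)
(-k(M, 1))*f = (-(3 - 1*(-3)))*(I*√618) = (-(3 + 3))*(I*√618) = (-1*6)*(I*√618) = -6*I*√618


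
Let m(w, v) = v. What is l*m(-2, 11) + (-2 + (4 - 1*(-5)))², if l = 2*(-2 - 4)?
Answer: -83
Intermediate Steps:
l = -12 (l = 2*(-6) = -12)
l*m(-2, 11) + (-2 + (4 - 1*(-5)))² = -12*11 + (-2 + (4 - 1*(-5)))² = -132 + (-2 + (4 + 5))² = -132 + (-2 + 9)² = -132 + 7² = -132 + 49 = -83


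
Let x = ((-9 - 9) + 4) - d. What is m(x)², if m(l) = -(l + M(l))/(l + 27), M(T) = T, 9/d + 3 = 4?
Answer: 529/4 ≈ 132.25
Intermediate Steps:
d = 9 (d = 9/(-3 + 4) = 9/1 = 9*1 = 9)
x = -23 (x = ((-9 - 9) + 4) - 1*9 = (-18 + 4) - 9 = -14 - 9 = -23)
m(l) = -2*l/(27 + l) (m(l) = -(l + l)/(l + 27) = -2*l/(27 + l))
m(x)² = (-2*(-23)/(27 - 23))² = (-2*(-23)/4)² = (-2*(-23)*¼)² = (23/2)² = 529/4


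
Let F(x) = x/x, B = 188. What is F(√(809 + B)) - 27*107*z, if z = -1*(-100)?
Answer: -288899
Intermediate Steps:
z = 100
F(x) = 1
F(√(809 + B)) - 27*107*z = 1 - 27*107*100 = 1 - 2889*100 = 1 - 1*288900 = 1 - 288900 = -288899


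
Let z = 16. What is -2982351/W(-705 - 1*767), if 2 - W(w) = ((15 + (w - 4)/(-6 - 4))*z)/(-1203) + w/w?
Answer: -5979613755/6341 ≈ -9.4301e+5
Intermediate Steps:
W(w) = 7247/6015 - 8*w/6015 (W(w) = 2 - (((15 + (w - 4)/(-6 - 4))*16)/(-1203) + w/w) = 2 - (((15 + (-4 + w)/(-10))*16)*(-1/1203) + 1) = 2 - (((15 + (-4 + w)*(-⅒))*16)*(-1/1203) + 1) = 2 - (((15 + (⅖ - w/10))*16)*(-1/1203) + 1) = 2 - (((77/5 - w/10)*16)*(-1/1203) + 1) = 2 - ((1232/5 - 8*w/5)*(-1/1203) + 1) = 2 - ((-1232/6015 + 8*w/6015) + 1) = 2 - (4783/6015 + 8*w/6015) = 2 + (-4783/6015 - 8*w/6015) = 7247/6015 - 8*w/6015)
-2982351/W(-705 - 1*767) = -2982351/(7247/6015 - 8*(-705 - 1*767)/6015) = -2982351/(7247/6015 - 8*(-705 - 767)/6015) = -2982351/(7247/6015 - 8/6015*(-1472)) = -2982351/(7247/6015 + 11776/6015) = -2982351/6341/2005 = -2982351*2005/6341 = -5979613755/6341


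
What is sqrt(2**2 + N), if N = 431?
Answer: sqrt(435) ≈ 20.857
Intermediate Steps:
sqrt(2**2 + N) = sqrt(2**2 + 431) = sqrt(4 + 431) = sqrt(435)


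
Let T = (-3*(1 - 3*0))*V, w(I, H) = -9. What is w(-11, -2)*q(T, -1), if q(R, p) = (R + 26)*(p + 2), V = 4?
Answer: -126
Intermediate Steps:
T = -12 (T = -3*(1 - 3*0)*4 = -3*(1 + 0)*4 = -3*1*4 = -3*4 = -12)
q(R, p) = (2 + p)*(26 + R) (q(R, p) = (26 + R)*(2 + p) = (2 + p)*(26 + R))
w(-11, -2)*q(T, -1) = -9*(52 + 2*(-12) + 26*(-1) - 12*(-1)) = -9*(52 - 24 - 26 + 12) = -9*14 = -126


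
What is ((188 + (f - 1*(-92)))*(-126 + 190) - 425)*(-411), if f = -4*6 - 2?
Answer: -6506541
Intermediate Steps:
f = -26 (f = -24 - 2 = -26)
((188 + (f - 1*(-92)))*(-126 + 190) - 425)*(-411) = ((188 + (-26 - 1*(-92)))*(-126 + 190) - 425)*(-411) = ((188 + (-26 + 92))*64 - 425)*(-411) = ((188 + 66)*64 - 425)*(-411) = (254*64 - 425)*(-411) = (16256 - 425)*(-411) = 15831*(-411) = -6506541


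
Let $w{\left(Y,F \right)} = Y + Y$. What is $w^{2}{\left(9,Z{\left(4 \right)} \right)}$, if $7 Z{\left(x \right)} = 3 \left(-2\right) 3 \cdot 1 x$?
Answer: $324$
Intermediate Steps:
$Z{\left(x \right)} = - \frac{18 x}{7}$ ($Z{\left(x \right)} = \frac{3 \left(-2\right) 3 \cdot 1 x}{7} = \frac{\left(-6\right) 3 x}{7} = \frac{\left(-18\right) x}{7} = - \frac{18 x}{7}$)
$w{\left(Y,F \right)} = 2 Y$
$w^{2}{\left(9,Z{\left(4 \right)} \right)} = \left(2 \cdot 9\right)^{2} = 18^{2} = 324$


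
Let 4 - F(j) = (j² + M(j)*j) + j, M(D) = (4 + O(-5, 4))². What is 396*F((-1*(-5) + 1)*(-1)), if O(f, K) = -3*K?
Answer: 141768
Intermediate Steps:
M(D) = 64 (M(D) = (4 - 3*4)² = (4 - 12)² = (-8)² = 64)
F(j) = 4 - j² - 65*j (F(j) = 4 - ((j² + 64*j) + j) = 4 - (j² + 65*j) = 4 + (-j² - 65*j) = 4 - j² - 65*j)
396*F((-1*(-5) + 1)*(-1)) = 396*(4 - ((-1*(-5) + 1)*(-1))² - 65*(-1*(-5) + 1)*(-1)) = 396*(4 - ((5 + 1)*(-1))² - 65*(5 + 1)*(-1)) = 396*(4 - (6*(-1))² - 390*(-1)) = 396*(4 - 1*(-6)² - 65*(-6)) = 396*(4 - 1*36 + 390) = 396*(4 - 36 + 390) = 396*358 = 141768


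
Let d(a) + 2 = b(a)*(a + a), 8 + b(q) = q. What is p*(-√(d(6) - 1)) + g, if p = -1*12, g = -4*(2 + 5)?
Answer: -28 + 36*I*√3 ≈ -28.0 + 62.354*I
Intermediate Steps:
b(q) = -8 + q
g = -28 (g = -4*7 = -28)
d(a) = -2 + 2*a*(-8 + a) (d(a) = -2 + (-8 + a)*(a + a) = -2 + (-8 + a)*(2*a) = -2 + 2*a*(-8 + a))
p = -12
p*(-√(d(6) - 1)) + g = -(-12)*√((-2 + 2*6*(-8 + 6)) - 1) - 28 = -(-12)*√((-2 + 2*6*(-2)) - 1) - 28 = -(-12)*√((-2 - 24) - 1) - 28 = -(-12)*√(-26 - 1) - 28 = -(-12)*√(-27) - 28 = -(-12)*3*I*√3 - 28 = -(-36)*I*√3 - 28 = 36*I*√3 - 28 = -28 + 36*I*√3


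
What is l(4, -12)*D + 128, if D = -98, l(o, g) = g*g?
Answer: -13984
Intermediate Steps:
l(o, g) = g**2
l(4, -12)*D + 128 = (-12)**2*(-98) + 128 = 144*(-98) + 128 = -14112 + 128 = -13984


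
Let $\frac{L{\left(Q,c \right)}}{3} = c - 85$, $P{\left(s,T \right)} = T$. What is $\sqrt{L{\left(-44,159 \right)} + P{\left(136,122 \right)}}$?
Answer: $2 \sqrt{86} \approx 18.547$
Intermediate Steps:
$L{\left(Q,c \right)} = -255 + 3 c$ ($L{\left(Q,c \right)} = 3 \left(c - 85\right) = 3 \left(-85 + c\right) = -255 + 3 c$)
$\sqrt{L{\left(-44,159 \right)} + P{\left(136,122 \right)}} = \sqrt{\left(-255 + 3 \cdot 159\right) + 122} = \sqrt{\left(-255 + 477\right) + 122} = \sqrt{222 + 122} = \sqrt{344} = 2 \sqrt{86}$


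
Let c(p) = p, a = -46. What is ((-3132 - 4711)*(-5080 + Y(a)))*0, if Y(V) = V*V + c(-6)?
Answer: 0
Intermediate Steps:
Y(V) = -6 + V² (Y(V) = V*V - 6 = V² - 6 = -6 + V²)
((-3132 - 4711)*(-5080 + Y(a)))*0 = ((-3132 - 4711)*(-5080 + (-6 + (-46)²)))*0 = -7843*(-5080 + (-6 + 2116))*0 = -7843*(-5080 + 2110)*0 = -7843*(-2970)*0 = 23293710*0 = 0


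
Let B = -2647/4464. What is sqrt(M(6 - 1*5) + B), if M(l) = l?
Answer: sqrt(56327)/372 ≈ 0.63799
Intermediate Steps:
B = -2647/4464 (B = -2647*1/4464 = -2647/4464 ≈ -0.59297)
sqrt(M(6 - 1*5) + B) = sqrt((6 - 1*5) - 2647/4464) = sqrt((6 - 5) - 2647/4464) = sqrt(1 - 2647/4464) = sqrt(1817/4464) = sqrt(56327)/372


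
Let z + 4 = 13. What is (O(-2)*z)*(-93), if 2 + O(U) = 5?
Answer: -2511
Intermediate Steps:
z = 9 (z = -4 + 13 = 9)
O(U) = 3 (O(U) = -2 + 5 = 3)
(O(-2)*z)*(-93) = (3*9)*(-93) = 27*(-93) = -2511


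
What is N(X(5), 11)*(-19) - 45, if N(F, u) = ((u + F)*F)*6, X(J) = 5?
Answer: -9165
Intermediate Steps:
N(F, u) = 6*F*(F + u) (N(F, u) = ((F + u)*F)*6 = (F*(F + u))*6 = 6*F*(F + u))
N(X(5), 11)*(-19) - 45 = (6*5*(5 + 11))*(-19) - 45 = (6*5*16)*(-19) - 45 = 480*(-19) - 45 = -9120 - 45 = -9165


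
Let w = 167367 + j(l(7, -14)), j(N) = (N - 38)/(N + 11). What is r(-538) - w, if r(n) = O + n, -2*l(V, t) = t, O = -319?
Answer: -3028001/18 ≈ -1.6822e+5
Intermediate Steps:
l(V, t) = -t/2
j(N) = (-38 + N)/(11 + N)
r(n) = -319 + n
w = 3012575/18 (w = 167367 + (-38 - 1/2*(-14))/(11 - 1/2*(-14)) = 167367 + (-38 + 7)/(11 + 7) = 167367 - 31/18 = 3012575/18 ≈ 1.6737e+5)
r(-538) - w = (-319 - 538) - 1*3012575/18 = -857 - 3012575/18 = -3028001/18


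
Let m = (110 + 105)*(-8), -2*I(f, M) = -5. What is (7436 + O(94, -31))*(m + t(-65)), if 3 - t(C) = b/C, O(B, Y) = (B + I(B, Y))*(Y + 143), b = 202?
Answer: -2032436332/65 ≈ -3.1268e+7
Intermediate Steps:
I(f, M) = 5/2 (I(f, M) = -½*(-5) = 5/2)
O(B, Y) = (143 + Y)*(5/2 + B) (O(B, Y) = (B + 5/2)*(Y + 143) = (5/2 + B)*(143 + Y) = (143 + Y)*(5/2 + B))
m = -1720 (m = 215*(-8) = -1720)
t(C) = 3 - 202/C
(7436 + O(94, -31))*(m + t(-65)) = (7436 + (715/2 + 143*94 + (5/2)*(-31) + 94*(-31)))*(-1720 + (3 - 202/(-65))) = (7436 + (715/2 + 13442 - 155/2 - 2914))*(-1720 + (3 - 202*(-1/65))) = (7436 + 10808)*(-1720 + (3 + 202/65)) = 18244*(-1720 + 397/65) = 18244*(-111403/65) = -2032436332/65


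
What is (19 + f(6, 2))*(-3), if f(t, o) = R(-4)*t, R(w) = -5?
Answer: 33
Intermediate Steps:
f(t, o) = -5*t
(19 + f(6, 2))*(-3) = (19 - 5*6)*(-3) = (19 - 30)*(-3) = -11*(-3) = 33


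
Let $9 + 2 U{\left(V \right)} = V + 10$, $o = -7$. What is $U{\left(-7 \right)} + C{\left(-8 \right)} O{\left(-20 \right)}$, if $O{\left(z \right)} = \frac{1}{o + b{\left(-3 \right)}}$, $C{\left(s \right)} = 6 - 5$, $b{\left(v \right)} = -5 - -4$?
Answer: $- \frac{25}{8} \approx -3.125$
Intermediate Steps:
$b{\left(v \right)} = -1$ ($b{\left(v \right)} = -5 + 4 = -1$)
$C{\left(s \right)} = 1$
$U{\left(V \right)} = \frac{1}{2} + \frac{V}{2}$ ($U{\left(V \right)} = - \frac{9}{2} + \frac{V + 10}{2} = - \frac{9}{2} + \frac{10 + V}{2} = - \frac{9}{2} + \left(5 + \frac{V}{2}\right) = \frac{1}{2} + \frac{V}{2}$)
$O{\left(z \right)} = - \frac{1}{8}$ ($O{\left(z \right)} = \frac{1}{-7 - 1} = \frac{1}{-8} = - \frac{1}{8}$)
$U{\left(-7 \right)} + C{\left(-8 \right)} O{\left(-20 \right)} = \left(\frac{1}{2} + \frac{1}{2} \left(-7\right)\right) + 1 \left(- \frac{1}{8}\right) = \left(\frac{1}{2} - \frac{7}{2}\right) - \frac{1}{8} = -3 - \frac{1}{8} = - \frac{25}{8}$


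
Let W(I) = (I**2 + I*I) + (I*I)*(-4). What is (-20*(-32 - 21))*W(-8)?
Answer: -135680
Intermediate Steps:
W(I) = -2*I**2 (W(I) = (I**2 + I**2) + I**2*(-4) = 2*I**2 - 4*I**2 = -2*I**2)
(-20*(-32 - 21))*W(-8) = (-20*(-32 - 21))*(-2*(-8)**2) = (-20*(-53))*(-2*64) = 1060*(-128) = -135680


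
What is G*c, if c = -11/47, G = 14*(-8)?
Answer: 1232/47 ≈ 26.213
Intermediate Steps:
G = -112
c = -11/47 (c = -11*1/47 = -11/47 ≈ -0.23404)
G*c = -112*(-11/47) = 1232/47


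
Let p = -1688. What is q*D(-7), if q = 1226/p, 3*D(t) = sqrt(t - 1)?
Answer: -613*I*sqrt(2)/1266 ≈ -0.68476*I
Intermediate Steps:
D(t) = sqrt(-1 + t)/3 (D(t) = sqrt(t - 1)/3 = sqrt(-1 + t)/3)
q = -613/844 (q = 1226/(-1688) = 1226*(-1/1688) = -613/844 ≈ -0.72630)
q*D(-7) = -613*sqrt(-1 - 7)/2532 = -613*sqrt(-8)/2532 = -613*2*I*sqrt(2)/2532 = -613*I*sqrt(2)/1266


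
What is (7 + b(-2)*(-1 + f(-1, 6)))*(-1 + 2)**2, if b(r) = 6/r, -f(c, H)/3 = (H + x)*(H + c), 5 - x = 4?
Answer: 325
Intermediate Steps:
x = 1 (x = 5 - 1*4 = 5 - 4 = 1)
f(c, H) = -3*(1 + H)*(H + c) (f(c, H) = -3*(H + 1)*(H + c) = -3*(1 + H)*(H + c))
(7 + b(-2)*(-1 + f(-1, 6)))*(-1 + 2)**2 = (7 + (6/(-2))*(-1 + (-3*6 - 3*(-1) - 3*6**2 - 3*6*(-1))))*(-1 + 2)**2 = (7 + (6*(-1/2))*(-1 + (-18 + 3 - 3*36 + 18)))*1**2 = (7 - 3*(-1 + (-18 + 3 - 108 + 18)))*1 = (7 - 3*(-1 - 105))*1 = (7 - 3*(-106))*1 = (7 + 318)*1 = 325*1 = 325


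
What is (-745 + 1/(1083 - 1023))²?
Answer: 1998000601/3600 ≈ 5.5500e+5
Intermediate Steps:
(-745 + 1/(1083 - 1023))² = (-745 + 1/60)² = (-44699/60)² = 1998000601/3600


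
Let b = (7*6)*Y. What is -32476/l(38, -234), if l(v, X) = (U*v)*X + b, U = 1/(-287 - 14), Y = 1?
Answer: -4887638/10767 ≈ -453.95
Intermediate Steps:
b = 42 (b = (7*6)*1 = 42*1 = 42)
U = -1/301 (U = 1/(-301) = -1/301 ≈ -0.0033223)
l(v, X) = 42 - X*v/301 (l(v, X) = (-v/301)*X + 42 = -X*v/301 + 42 = 42 - X*v/301)
-32476/l(38, -234) = -32476/(42 - 1/301*(-234)*38) = -32476/(42 + 8892/301) = -32476/21534/301 = -32476*301/21534 = -4887638/10767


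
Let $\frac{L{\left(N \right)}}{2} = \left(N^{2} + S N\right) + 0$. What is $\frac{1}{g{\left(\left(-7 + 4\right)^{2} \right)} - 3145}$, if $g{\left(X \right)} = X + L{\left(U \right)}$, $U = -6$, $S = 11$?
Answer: $- \frac{1}{3196} \approx -0.00031289$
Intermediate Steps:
$L{\left(N \right)} = 2 N^{2} + 22 N$ ($L{\left(N \right)} = 2 \left(\left(N^{2} + 11 N\right) + 0\right) = 2 \left(N^{2} + 11 N\right) = 2 N^{2} + 22 N$)
$g{\left(X \right)} = -60 + X$ ($g{\left(X \right)} = X + 2 \left(-6\right) \left(11 - 6\right) = X + 2 \left(-6\right) 5 = X - 60 = -60 + X$)
$\frac{1}{g{\left(\left(-7 + 4\right)^{2} \right)} - 3145} = \frac{1}{\left(-60 + \left(-7 + 4\right)^{2}\right) - 3145} = \frac{1}{\left(-60 + \left(-3\right)^{2}\right) - 3145} = \frac{1}{\left(-60 + 9\right) - 3145} = \frac{1}{-51 - 3145} = \frac{1}{-3196} = - \frac{1}{3196}$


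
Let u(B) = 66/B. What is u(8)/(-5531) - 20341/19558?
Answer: -225334849/216350596 ≈ -1.0415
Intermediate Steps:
u(8)/(-5531) - 20341/19558 = (66/8)/(-5531) - 20341/19558 = (66*(1/8))*(-1/5531) - 20341*1/19558 = (33/4)*(-1/5531) - 20341/19558 = -33/22124 - 20341/19558 = -225334849/216350596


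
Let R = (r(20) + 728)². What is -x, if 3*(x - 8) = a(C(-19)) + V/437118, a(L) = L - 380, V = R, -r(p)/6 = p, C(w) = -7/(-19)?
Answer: 1473291355/12457863 ≈ 118.26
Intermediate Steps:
C(w) = 7/19 (C(w) = -7*(-1/19) = 7/19)
r(p) = -6*p
R = 369664 (R = (-6*20 + 728)² = (-120 + 728)² = 608² = 369664)
V = 369664
a(L) = -380 + L
x = -1473291355/12457863 (x = 8 + ((-380 + 7/19) + 369664/437118)/3 = 8 + (-7213/19 + 369664*(1/437118))/3 = 8 + (-7213/19 + 184832/218559)/3 = 8 + (⅓)*(-1572954259/4152621) = 8 - 1572954259/12457863 = -1473291355/12457863 ≈ -118.26)
-x = -1*(-1473291355/12457863) = 1473291355/12457863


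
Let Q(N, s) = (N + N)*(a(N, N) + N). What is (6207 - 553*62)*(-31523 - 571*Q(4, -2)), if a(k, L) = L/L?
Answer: 1526458677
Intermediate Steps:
a(k, L) = 1
Q(N, s) = 2*N*(1 + N) (Q(N, s) = (N + N)*(1 + N) = (2*N)*(1 + N) = 2*N*(1 + N))
(6207 - 553*62)*(-31523 - 571*Q(4, -2)) = (6207 - 553*62)*(-31523 - 1142*4*(1 + 4)) = (6207 - 34286)*(-31523 - 1142*4*5) = -28079*(-31523 - 571*40) = -28079*(-31523 - 22840) = -28079*(-54363) = 1526458677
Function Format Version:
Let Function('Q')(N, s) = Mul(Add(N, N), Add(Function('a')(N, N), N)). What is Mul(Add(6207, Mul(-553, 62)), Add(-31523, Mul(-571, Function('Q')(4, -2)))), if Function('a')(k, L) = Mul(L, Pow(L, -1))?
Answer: 1526458677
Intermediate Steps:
Function('a')(k, L) = 1
Function('Q')(N, s) = Mul(2, N, Add(1, N)) (Function('Q')(N, s) = Mul(Add(N, N), Add(1, N)) = Mul(Mul(2, N), Add(1, N)) = Mul(2, N, Add(1, N)))
Mul(Add(6207, Mul(-553, 62)), Add(-31523, Mul(-571, Function('Q')(4, -2)))) = Mul(Add(6207, Mul(-553, 62)), Add(-31523, Mul(-571, Mul(2, 4, Add(1, 4))))) = Mul(Add(6207, -34286), Add(-31523, Mul(-571, Mul(2, 4, 5)))) = Mul(-28079, Add(-31523, Mul(-571, 40))) = Mul(-28079, Add(-31523, -22840)) = Mul(-28079, -54363) = 1526458677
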